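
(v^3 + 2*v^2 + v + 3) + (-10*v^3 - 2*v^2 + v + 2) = -9*v^3 + 2*v + 5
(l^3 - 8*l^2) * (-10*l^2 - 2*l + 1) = -10*l^5 + 78*l^4 + 17*l^3 - 8*l^2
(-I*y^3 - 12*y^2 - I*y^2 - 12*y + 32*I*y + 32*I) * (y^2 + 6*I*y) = -I*y^5 - 6*y^4 - I*y^4 - 6*y^3 - 40*I*y^3 - 192*y^2 - 40*I*y^2 - 192*y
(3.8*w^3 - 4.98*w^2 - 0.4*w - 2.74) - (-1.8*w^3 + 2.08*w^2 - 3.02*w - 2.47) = 5.6*w^3 - 7.06*w^2 + 2.62*w - 0.27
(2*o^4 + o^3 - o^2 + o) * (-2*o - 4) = -4*o^5 - 10*o^4 - 2*o^3 + 2*o^2 - 4*o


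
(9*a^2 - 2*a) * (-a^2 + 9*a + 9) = -9*a^4 + 83*a^3 + 63*a^2 - 18*a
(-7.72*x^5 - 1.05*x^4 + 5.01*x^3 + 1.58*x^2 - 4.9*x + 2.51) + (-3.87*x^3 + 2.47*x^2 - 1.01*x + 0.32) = -7.72*x^5 - 1.05*x^4 + 1.14*x^3 + 4.05*x^2 - 5.91*x + 2.83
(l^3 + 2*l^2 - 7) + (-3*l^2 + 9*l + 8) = l^3 - l^2 + 9*l + 1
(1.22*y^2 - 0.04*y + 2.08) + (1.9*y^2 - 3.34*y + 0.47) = 3.12*y^2 - 3.38*y + 2.55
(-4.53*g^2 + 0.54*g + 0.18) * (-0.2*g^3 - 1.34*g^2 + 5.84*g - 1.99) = 0.906*g^5 + 5.9622*g^4 - 27.2148*g^3 + 11.9271*g^2 - 0.0234000000000001*g - 0.3582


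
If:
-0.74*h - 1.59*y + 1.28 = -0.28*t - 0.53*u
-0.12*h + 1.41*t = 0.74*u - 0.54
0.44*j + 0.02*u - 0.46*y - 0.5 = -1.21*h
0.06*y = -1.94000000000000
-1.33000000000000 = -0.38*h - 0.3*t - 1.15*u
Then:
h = 57.58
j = -190.26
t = -4.28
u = -16.76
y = -32.33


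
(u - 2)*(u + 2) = u^2 - 4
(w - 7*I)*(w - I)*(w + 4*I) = w^3 - 4*I*w^2 + 25*w - 28*I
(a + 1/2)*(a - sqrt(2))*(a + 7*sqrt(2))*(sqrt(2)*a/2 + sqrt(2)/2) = sqrt(2)*a^4/2 + 3*sqrt(2)*a^3/4 + 6*a^3 - 27*sqrt(2)*a^2/4 + 9*a^2 - 21*sqrt(2)*a/2 + 3*a - 7*sqrt(2)/2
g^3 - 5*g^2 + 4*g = g*(g - 4)*(g - 1)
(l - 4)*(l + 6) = l^2 + 2*l - 24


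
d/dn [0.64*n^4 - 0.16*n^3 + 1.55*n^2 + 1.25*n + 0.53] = 2.56*n^3 - 0.48*n^2 + 3.1*n + 1.25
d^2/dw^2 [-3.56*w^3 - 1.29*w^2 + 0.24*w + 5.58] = -21.36*w - 2.58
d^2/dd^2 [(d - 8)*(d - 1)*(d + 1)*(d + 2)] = 12*d^2 - 36*d - 34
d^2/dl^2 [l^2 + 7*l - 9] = 2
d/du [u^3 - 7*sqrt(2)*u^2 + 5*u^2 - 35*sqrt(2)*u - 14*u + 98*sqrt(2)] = 3*u^2 - 14*sqrt(2)*u + 10*u - 35*sqrt(2) - 14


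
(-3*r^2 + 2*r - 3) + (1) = -3*r^2 + 2*r - 2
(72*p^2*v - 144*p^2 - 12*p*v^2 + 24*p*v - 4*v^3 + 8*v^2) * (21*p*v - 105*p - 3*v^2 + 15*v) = 1512*p^3*v^2 - 10584*p^3*v + 15120*p^3 - 468*p^2*v^3 + 3276*p^2*v^2 - 4680*p^2*v - 48*p*v^4 + 336*p*v^3 - 480*p*v^2 + 12*v^5 - 84*v^4 + 120*v^3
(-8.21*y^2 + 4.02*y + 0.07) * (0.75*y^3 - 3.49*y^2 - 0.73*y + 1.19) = -6.1575*y^5 + 31.6679*y^4 - 7.984*y^3 - 12.9488*y^2 + 4.7327*y + 0.0833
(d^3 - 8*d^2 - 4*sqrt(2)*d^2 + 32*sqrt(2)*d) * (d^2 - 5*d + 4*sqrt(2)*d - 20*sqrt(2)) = d^5 - 13*d^4 + 8*d^3 + 416*d^2 - 1280*d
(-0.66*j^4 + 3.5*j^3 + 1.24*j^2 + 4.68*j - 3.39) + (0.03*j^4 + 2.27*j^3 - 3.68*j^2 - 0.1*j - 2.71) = -0.63*j^4 + 5.77*j^3 - 2.44*j^2 + 4.58*j - 6.1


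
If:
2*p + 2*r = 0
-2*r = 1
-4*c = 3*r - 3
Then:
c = 9/8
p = 1/2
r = -1/2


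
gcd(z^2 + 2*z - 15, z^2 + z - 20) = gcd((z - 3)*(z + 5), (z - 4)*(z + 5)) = z + 5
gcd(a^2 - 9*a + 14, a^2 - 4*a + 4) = a - 2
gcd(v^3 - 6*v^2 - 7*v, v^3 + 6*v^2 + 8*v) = v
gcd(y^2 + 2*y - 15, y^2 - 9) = y - 3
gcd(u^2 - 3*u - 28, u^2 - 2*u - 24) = u + 4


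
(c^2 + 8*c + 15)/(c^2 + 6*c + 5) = (c + 3)/(c + 1)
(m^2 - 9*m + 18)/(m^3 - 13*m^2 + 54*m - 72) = 1/(m - 4)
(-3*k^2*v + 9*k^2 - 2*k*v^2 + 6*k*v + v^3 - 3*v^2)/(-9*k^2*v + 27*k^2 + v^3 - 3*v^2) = (k + v)/(3*k + v)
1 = 1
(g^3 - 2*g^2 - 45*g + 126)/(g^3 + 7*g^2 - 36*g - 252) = (g - 3)/(g + 6)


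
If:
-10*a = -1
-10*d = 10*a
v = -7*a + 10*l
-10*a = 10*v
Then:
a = 1/10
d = -1/10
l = 3/50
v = -1/10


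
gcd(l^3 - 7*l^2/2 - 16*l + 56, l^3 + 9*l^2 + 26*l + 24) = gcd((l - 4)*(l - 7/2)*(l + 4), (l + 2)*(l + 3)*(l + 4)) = l + 4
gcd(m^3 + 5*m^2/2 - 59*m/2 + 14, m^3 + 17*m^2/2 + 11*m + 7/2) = m + 7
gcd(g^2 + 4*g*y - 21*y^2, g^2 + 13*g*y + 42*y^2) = g + 7*y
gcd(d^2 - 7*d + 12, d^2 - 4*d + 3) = d - 3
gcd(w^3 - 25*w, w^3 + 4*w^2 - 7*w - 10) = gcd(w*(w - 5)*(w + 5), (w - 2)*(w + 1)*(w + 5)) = w + 5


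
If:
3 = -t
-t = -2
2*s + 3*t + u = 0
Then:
No Solution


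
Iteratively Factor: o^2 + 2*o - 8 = (o + 4)*(o - 2)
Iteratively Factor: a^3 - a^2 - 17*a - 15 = (a - 5)*(a^2 + 4*a + 3) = (a - 5)*(a + 3)*(a + 1)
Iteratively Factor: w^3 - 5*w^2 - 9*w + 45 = (w - 5)*(w^2 - 9) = (w - 5)*(w + 3)*(w - 3)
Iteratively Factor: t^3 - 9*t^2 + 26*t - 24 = (t - 3)*(t^2 - 6*t + 8) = (t - 4)*(t - 3)*(t - 2)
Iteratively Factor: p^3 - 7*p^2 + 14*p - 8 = (p - 2)*(p^2 - 5*p + 4) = (p - 2)*(p - 1)*(p - 4)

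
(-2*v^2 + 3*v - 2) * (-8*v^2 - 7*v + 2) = 16*v^4 - 10*v^3 - 9*v^2 + 20*v - 4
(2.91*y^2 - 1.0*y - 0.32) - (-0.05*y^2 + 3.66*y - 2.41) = 2.96*y^2 - 4.66*y + 2.09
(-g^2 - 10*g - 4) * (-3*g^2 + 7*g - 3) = 3*g^4 + 23*g^3 - 55*g^2 + 2*g + 12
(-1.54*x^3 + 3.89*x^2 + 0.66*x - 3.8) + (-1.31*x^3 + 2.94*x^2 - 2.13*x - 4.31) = -2.85*x^3 + 6.83*x^2 - 1.47*x - 8.11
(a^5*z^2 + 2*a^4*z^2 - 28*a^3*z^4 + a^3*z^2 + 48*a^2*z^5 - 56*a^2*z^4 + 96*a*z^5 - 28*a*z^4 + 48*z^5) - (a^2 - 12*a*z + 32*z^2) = a^5*z^2 + 2*a^4*z^2 - 28*a^3*z^4 + a^3*z^2 + 48*a^2*z^5 - 56*a^2*z^4 - a^2 + 96*a*z^5 - 28*a*z^4 + 12*a*z + 48*z^5 - 32*z^2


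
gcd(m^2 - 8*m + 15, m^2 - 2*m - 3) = m - 3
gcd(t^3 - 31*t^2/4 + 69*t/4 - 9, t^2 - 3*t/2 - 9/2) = t - 3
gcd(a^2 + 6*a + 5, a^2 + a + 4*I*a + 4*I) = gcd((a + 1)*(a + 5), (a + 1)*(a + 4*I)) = a + 1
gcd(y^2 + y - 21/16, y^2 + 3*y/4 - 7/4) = y + 7/4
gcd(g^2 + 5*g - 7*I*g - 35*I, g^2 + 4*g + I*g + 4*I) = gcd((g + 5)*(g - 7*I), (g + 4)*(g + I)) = 1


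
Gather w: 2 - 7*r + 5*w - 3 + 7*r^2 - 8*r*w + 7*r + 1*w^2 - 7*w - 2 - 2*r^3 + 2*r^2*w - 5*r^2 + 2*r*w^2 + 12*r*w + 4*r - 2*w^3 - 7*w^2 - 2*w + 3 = -2*r^3 + 2*r^2 + 4*r - 2*w^3 + w^2*(2*r - 6) + w*(2*r^2 + 4*r - 4)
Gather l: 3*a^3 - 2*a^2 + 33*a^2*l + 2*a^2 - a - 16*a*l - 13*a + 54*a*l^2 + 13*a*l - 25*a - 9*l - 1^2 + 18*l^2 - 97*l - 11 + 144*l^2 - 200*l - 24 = 3*a^3 - 39*a + l^2*(54*a + 162) + l*(33*a^2 - 3*a - 306) - 36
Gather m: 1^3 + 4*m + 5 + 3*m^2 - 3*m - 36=3*m^2 + m - 30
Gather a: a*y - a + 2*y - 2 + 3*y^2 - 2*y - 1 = a*(y - 1) + 3*y^2 - 3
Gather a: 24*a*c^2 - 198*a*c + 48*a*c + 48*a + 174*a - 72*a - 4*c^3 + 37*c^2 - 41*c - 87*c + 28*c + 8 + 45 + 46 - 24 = a*(24*c^2 - 150*c + 150) - 4*c^3 + 37*c^2 - 100*c + 75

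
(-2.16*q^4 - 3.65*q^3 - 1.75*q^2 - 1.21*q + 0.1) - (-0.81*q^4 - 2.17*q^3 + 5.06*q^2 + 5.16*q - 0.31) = -1.35*q^4 - 1.48*q^3 - 6.81*q^2 - 6.37*q + 0.41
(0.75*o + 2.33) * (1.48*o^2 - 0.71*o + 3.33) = 1.11*o^3 + 2.9159*o^2 + 0.8432*o + 7.7589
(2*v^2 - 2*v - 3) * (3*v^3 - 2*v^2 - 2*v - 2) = 6*v^5 - 10*v^4 - 9*v^3 + 6*v^2 + 10*v + 6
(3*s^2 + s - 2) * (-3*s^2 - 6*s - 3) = -9*s^4 - 21*s^3 - 9*s^2 + 9*s + 6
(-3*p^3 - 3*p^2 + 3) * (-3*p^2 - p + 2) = 9*p^5 + 12*p^4 - 3*p^3 - 15*p^2 - 3*p + 6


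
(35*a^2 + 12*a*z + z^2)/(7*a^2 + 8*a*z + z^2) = (5*a + z)/(a + z)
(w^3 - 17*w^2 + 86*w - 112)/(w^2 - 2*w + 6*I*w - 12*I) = (w^2 - 15*w + 56)/(w + 6*I)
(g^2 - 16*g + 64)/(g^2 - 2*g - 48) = (g - 8)/(g + 6)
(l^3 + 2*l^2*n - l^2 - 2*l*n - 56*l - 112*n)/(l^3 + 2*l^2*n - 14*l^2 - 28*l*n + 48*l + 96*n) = (l + 7)/(l - 6)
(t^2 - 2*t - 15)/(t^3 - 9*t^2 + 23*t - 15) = (t + 3)/(t^2 - 4*t + 3)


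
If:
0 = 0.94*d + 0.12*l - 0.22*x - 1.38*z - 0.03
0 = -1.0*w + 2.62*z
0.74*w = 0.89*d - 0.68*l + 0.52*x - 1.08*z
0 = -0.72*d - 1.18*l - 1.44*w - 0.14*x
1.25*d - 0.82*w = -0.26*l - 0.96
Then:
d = 1.21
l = -3.06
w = 2.05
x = -1.53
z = 0.78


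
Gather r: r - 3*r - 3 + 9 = 6 - 2*r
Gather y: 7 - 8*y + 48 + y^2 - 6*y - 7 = y^2 - 14*y + 48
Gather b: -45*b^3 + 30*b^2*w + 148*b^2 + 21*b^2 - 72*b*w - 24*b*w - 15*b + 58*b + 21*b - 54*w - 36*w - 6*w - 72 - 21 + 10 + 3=-45*b^3 + b^2*(30*w + 169) + b*(64 - 96*w) - 96*w - 80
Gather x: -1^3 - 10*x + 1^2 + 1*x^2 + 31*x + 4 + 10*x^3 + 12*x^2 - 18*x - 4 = 10*x^3 + 13*x^2 + 3*x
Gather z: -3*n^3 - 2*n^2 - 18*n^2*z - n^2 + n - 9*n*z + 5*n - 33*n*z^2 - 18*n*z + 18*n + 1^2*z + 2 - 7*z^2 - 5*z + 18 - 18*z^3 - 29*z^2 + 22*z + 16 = -3*n^3 - 3*n^2 + 24*n - 18*z^3 + z^2*(-33*n - 36) + z*(-18*n^2 - 27*n + 18) + 36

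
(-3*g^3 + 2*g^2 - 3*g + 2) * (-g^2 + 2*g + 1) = 3*g^5 - 8*g^4 + 4*g^3 - 6*g^2 + g + 2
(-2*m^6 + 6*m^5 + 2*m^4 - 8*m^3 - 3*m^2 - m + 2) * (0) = 0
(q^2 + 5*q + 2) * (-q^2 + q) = -q^4 - 4*q^3 + 3*q^2 + 2*q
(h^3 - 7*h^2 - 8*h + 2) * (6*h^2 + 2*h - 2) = 6*h^5 - 40*h^4 - 64*h^3 + 10*h^2 + 20*h - 4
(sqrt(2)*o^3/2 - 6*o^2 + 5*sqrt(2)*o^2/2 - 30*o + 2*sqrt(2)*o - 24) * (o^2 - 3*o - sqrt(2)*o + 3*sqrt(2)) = sqrt(2)*o^5/2 - 7*o^4 + sqrt(2)*o^4 - 14*o^3 + sqrt(2)*o^3/2 + 6*sqrt(2)*o^2 + 77*o^2 - 66*sqrt(2)*o + 84*o - 72*sqrt(2)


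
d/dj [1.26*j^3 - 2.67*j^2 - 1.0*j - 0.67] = 3.78*j^2 - 5.34*j - 1.0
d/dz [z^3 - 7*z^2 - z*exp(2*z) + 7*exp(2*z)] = 3*z^2 - 2*z*exp(2*z) - 14*z + 13*exp(2*z)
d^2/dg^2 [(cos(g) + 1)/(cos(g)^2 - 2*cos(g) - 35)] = (sin(g)^4*cos(g) + 6*sin(g)^4 - 80*sin(g)^2 + 1109*cos(g) + 51*cos(3*g) + 136)/(sin(g)^2 + 2*cos(g) + 34)^3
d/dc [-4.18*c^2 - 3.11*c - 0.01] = -8.36*c - 3.11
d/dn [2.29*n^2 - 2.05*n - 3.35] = 4.58*n - 2.05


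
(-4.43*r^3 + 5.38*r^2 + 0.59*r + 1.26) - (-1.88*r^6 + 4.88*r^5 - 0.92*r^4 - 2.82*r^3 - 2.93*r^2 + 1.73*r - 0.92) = 1.88*r^6 - 4.88*r^5 + 0.92*r^4 - 1.61*r^3 + 8.31*r^2 - 1.14*r + 2.18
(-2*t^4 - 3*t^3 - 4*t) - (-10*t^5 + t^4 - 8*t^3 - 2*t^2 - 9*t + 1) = 10*t^5 - 3*t^4 + 5*t^3 + 2*t^2 + 5*t - 1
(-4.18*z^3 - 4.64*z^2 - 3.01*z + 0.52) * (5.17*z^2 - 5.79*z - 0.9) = -21.6106*z^5 + 0.2134*z^4 + 15.0659*z^3 + 24.2923*z^2 - 0.3018*z - 0.468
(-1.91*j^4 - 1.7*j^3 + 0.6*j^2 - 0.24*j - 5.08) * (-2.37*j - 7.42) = 4.5267*j^5 + 18.2012*j^4 + 11.192*j^3 - 3.8832*j^2 + 13.8204*j + 37.6936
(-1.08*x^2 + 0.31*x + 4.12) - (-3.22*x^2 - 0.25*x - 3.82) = 2.14*x^2 + 0.56*x + 7.94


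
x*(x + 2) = x^2 + 2*x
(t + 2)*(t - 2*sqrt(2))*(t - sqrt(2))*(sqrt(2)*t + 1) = sqrt(2)*t^4 - 5*t^3 + 2*sqrt(2)*t^3 - 10*t^2 + sqrt(2)*t^2 + 2*sqrt(2)*t + 4*t + 8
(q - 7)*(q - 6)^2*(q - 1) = q^4 - 20*q^3 + 139*q^2 - 372*q + 252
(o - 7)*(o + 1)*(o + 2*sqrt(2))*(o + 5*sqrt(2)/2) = o^4 - 6*o^3 + 9*sqrt(2)*o^3/2 - 27*sqrt(2)*o^2 + 3*o^2 - 60*o - 63*sqrt(2)*o/2 - 70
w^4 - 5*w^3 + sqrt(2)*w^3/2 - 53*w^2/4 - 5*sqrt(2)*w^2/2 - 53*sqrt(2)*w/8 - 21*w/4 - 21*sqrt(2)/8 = (w - 7)*(w + 1/2)*(w + 3/2)*(w + sqrt(2)/2)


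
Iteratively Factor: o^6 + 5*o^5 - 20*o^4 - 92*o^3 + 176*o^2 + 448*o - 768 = (o + 4)*(o^5 + o^4 - 24*o^3 + 4*o^2 + 160*o - 192) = (o + 4)^2*(o^4 - 3*o^3 - 12*o^2 + 52*o - 48) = (o - 2)*(o + 4)^2*(o^3 - o^2 - 14*o + 24) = (o - 2)^2*(o + 4)^2*(o^2 + o - 12) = (o - 2)^2*(o + 4)^3*(o - 3)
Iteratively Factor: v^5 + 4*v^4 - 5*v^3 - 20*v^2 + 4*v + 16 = (v + 2)*(v^4 + 2*v^3 - 9*v^2 - 2*v + 8) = (v + 2)*(v + 4)*(v^3 - 2*v^2 - v + 2) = (v + 1)*(v + 2)*(v + 4)*(v^2 - 3*v + 2) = (v - 1)*(v + 1)*(v + 2)*(v + 4)*(v - 2)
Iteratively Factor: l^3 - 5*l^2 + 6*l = (l)*(l^2 - 5*l + 6) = l*(l - 2)*(l - 3)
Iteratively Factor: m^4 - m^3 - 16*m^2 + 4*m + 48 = (m - 2)*(m^3 + m^2 - 14*m - 24) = (m - 2)*(m + 3)*(m^2 - 2*m - 8) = (m - 4)*(m - 2)*(m + 3)*(m + 2)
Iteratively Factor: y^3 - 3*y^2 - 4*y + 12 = (y + 2)*(y^2 - 5*y + 6) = (y - 3)*(y + 2)*(y - 2)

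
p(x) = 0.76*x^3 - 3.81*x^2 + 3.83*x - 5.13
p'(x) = 2.28*x^2 - 7.62*x + 3.83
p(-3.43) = -93.76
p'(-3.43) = 56.79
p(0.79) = -4.11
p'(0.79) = -0.77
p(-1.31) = -18.39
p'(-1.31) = 17.72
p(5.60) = 30.30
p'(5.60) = 32.66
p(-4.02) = -131.47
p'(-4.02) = 71.31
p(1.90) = -6.39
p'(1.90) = -2.42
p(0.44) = -4.12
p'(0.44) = 0.92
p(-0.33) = -6.84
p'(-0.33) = 6.59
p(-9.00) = -902.25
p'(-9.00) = 257.09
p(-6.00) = -329.43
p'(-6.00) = 131.63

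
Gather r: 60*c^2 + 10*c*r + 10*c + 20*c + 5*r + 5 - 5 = 60*c^2 + 30*c + r*(10*c + 5)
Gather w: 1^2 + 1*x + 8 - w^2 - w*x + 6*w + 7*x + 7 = -w^2 + w*(6 - x) + 8*x + 16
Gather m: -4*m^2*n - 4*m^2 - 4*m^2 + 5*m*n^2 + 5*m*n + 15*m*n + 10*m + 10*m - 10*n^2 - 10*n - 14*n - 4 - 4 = m^2*(-4*n - 8) + m*(5*n^2 + 20*n + 20) - 10*n^2 - 24*n - 8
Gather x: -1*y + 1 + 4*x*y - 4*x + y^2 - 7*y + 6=x*(4*y - 4) + y^2 - 8*y + 7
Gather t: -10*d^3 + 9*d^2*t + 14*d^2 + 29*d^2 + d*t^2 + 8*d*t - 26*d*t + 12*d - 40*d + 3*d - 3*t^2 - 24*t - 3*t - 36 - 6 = -10*d^3 + 43*d^2 - 25*d + t^2*(d - 3) + t*(9*d^2 - 18*d - 27) - 42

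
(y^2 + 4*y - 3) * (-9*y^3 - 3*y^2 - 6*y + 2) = -9*y^5 - 39*y^4 + 9*y^3 - 13*y^2 + 26*y - 6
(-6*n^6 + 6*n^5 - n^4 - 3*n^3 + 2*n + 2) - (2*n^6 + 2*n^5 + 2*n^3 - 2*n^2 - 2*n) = -8*n^6 + 4*n^5 - n^4 - 5*n^3 + 2*n^2 + 4*n + 2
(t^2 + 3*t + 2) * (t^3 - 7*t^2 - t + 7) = t^5 - 4*t^4 - 20*t^3 - 10*t^2 + 19*t + 14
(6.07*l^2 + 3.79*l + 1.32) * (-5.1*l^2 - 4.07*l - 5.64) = -30.957*l^4 - 44.0339*l^3 - 56.3921*l^2 - 26.748*l - 7.4448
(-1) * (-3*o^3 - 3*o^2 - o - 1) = 3*o^3 + 3*o^2 + o + 1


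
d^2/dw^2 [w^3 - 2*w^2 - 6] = 6*w - 4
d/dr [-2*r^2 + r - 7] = 1 - 4*r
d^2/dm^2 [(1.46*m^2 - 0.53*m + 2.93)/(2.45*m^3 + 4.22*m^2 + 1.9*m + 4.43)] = (17.5273*m^6 - 19.08795*m^5 + 137.39208*m^4 + 225.491616*m^3 + 300.170136*m^2 + 9.60073799999998*m - 22.169028)/(14.706125*m^9 + 75.99165*m^8 + 165.10599*m^7 + 272.789273*m^6 + 402.852*m^5 + 406.106136*m^4 + 364.220455*m^3 + 296.428134*m^2 + 111.86193*m + 86.938307)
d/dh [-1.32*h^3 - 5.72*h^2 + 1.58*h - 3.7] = -3.96*h^2 - 11.44*h + 1.58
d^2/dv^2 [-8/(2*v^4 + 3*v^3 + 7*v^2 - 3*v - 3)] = 16*((12*v^2 + 9*v + 7)*(2*v^4 + 3*v^3 + 7*v^2 - 3*v - 3) - (8*v^3 + 9*v^2 + 14*v - 3)^2)/(2*v^4 + 3*v^3 + 7*v^2 - 3*v - 3)^3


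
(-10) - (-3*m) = 3*m - 10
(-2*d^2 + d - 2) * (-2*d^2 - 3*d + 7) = 4*d^4 + 4*d^3 - 13*d^2 + 13*d - 14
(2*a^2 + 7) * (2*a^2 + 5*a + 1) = 4*a^4 + 10*a^3 + 16*a^2 + 35*a + 7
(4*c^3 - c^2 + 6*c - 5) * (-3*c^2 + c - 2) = -12*c^5 + 7*c^4 - 27*c^3 + 23*c^2 - 17*c + 10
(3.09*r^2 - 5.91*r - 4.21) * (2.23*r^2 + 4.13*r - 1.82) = 6.8907*r^4 - 0.4176*r^3 - 39.4204*r^2 - 6.6311*r + 7.6622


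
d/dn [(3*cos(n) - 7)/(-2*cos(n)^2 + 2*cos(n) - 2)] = (3*sin(n)^2 + 14*cos(n) - 7)*sin(n)/(2*(sin(n)^2 + cos(n) - 2)^2)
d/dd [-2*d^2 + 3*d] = 3 - 4*d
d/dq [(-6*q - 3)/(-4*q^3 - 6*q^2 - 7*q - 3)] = 3*(-16*q^3 - 24*q^2 - 12*q - 1)/(16*q^6 + 48*q^5 + 92*q^4 + 108*q^3 + 85*q^2 + 42*q + 9)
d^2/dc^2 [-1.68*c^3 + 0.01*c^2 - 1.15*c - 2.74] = 0.02 - 10.08*c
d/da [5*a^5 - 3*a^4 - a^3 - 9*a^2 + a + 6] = 25*a^4 - 12*a^3 - 3*a^2 - 18*a + 1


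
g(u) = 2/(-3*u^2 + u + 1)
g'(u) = 2*(6*u - 1)/(-3*u^2 + u + 1)^2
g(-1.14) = -0.50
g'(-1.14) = -0.96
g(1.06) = -1.53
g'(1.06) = 6.24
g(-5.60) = -0.02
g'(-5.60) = -0.01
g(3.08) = -0.08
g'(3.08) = 0.06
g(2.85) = -0.10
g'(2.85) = 0.08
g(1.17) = -1.03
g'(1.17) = 3.21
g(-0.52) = -6.04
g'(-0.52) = -75.12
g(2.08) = -0.20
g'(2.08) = 0.23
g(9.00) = -0.00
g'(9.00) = 0.00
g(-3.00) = -0.07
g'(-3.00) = -0.05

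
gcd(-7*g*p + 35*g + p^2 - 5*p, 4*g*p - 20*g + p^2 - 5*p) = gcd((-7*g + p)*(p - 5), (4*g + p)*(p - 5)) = p - 5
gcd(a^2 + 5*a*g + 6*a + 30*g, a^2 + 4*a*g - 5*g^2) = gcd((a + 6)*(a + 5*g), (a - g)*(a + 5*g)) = a + 5*g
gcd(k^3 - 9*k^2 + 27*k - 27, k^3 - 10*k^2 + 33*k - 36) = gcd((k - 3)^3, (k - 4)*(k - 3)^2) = k^2 - 6*k + 9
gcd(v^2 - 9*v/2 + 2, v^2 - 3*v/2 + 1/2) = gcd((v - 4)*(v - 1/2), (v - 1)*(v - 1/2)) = v - 1/2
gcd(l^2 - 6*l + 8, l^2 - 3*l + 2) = l - 2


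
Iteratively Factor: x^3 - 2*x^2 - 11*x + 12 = (x - 4)*(x^2 + 2*x - 3) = (x - 4)*(x + 3)*(x - 1)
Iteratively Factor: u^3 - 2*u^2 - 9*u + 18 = (u - 2)*(u^2 - 9) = (u - 3)*(u - 2)*(u + 3)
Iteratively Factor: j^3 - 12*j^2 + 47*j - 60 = (j - 3)*(j^2 - 9*j + 20) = (j - 4)*(j - 3)*(j - 5)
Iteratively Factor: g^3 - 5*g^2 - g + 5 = (g + 1)*(g^2 - 6*g + 5) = (g - 1)*(g + 1)*(g - 5)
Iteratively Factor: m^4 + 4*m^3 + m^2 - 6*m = (m + 2)*(m^3 + 2*m^2 - 3*m) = (m + 2)*(m + 3)*(m^2 - m) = (m - 1)*(m + 2)*(m + 3)*(m)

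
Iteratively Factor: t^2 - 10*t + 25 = (t - 5)*(t - 5)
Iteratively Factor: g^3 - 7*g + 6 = (g + 3)*(g^2 - 3*g + 2) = (g - 2)*(g + 3)*(g - 1)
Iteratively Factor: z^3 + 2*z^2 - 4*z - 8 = (z - 2)*(z^2 + 4*z + 4) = (z - 2)*(z + 2)*(z + 2)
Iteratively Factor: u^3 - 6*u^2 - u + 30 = (u - 5)*(u^2 - u - 6) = (u - 5)*(u - 3)*(u + 2)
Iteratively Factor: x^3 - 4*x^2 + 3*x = (x - 1)*(x^2 - 3*x) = (x - 3)*(x - 1)*(x)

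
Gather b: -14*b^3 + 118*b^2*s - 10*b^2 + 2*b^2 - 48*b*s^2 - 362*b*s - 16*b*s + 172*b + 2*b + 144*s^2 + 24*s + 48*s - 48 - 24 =-14*b^3 + b^2*(118*s - 8) + b*(-48*s^2 - 378*s + 174) + 144*s^2 + 72*s - 72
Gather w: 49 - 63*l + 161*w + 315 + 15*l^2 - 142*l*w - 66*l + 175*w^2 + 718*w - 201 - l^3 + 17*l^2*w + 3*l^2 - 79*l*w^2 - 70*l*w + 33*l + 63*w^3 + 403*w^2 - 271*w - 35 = -l^3 + 18*l^2 - 96*l + 63*w^3 + w^2*(578 - 79*l) + w*(17*l^2 - 212*l + 608) + 128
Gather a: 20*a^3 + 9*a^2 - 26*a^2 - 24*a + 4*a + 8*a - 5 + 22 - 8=20*a^3 - 17*a^2 - 12*a + 9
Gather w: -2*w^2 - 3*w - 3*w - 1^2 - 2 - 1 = -2*w^2 - 6*w - 4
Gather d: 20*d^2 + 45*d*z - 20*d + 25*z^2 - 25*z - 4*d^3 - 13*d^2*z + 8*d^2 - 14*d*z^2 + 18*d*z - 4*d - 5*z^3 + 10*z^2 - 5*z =-4*d^3 + d^2*(28 - 13*z) + d*(-14*z^2 + 63*z - 24) - 5*z^3 + 35*z^2 - 30*z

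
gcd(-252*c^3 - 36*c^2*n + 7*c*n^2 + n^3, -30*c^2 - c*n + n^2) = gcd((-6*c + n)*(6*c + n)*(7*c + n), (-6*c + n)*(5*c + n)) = 6*c - n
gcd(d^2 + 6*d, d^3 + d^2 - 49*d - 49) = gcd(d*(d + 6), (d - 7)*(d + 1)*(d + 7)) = 1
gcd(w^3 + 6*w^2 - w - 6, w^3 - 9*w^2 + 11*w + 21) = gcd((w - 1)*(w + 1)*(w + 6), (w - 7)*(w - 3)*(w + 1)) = w + 1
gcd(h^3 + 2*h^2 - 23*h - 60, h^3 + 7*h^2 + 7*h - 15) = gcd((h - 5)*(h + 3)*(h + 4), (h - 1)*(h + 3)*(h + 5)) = h + 3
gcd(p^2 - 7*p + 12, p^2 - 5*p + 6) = p - 3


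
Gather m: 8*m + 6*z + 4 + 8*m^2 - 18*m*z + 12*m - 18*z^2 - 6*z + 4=8*m^2 + m*(20 - 18*z) - 18*z^2 + 8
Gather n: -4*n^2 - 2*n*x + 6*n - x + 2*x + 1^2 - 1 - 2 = -4*n^2 + n*(6 - 2*x) + x - 2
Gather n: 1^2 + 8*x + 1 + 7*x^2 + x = 7*x^2 + 9*x + 2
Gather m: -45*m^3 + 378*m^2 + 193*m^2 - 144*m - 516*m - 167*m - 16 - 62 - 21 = -45*m^3 + 571*m^2 - 827*m - 99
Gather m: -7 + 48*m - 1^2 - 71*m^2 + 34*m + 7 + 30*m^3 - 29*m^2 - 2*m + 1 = 30*m^3 - 100*m^2 + 80*m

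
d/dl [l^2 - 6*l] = 2*l - 6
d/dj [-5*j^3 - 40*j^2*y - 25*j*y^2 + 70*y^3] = -15*j^2 - 80*j*y - 25*y^2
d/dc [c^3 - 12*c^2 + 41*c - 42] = 3*c^2 - 24*c + 41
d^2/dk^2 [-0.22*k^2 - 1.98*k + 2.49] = -0.440000000000000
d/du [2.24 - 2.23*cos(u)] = 2.23*sin(u)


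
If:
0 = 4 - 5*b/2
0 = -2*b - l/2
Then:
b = 8/5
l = -32/5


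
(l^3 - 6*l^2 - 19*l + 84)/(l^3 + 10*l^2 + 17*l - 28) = (l^2 - 10*l + 21)/(l^2 + 6*l - 7)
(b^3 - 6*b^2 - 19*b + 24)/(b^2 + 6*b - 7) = (b^2 - 5*b - 24)/(b + 7)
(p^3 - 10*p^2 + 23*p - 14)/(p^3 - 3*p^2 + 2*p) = (p - 7)/p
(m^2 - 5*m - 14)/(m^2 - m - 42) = (m + 2)/(m + 6)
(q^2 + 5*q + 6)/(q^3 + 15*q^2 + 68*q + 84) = (q + 3)/(q^2 + 13*q + 42)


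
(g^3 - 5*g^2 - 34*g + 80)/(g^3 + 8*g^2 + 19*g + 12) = (g^3 - 5*g^2 - 34*g + 80)/(g^3 + 8*g^2 + 19*g + 12)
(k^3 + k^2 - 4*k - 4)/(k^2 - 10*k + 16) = (k^2 + 3*k + 2)/(k - 8)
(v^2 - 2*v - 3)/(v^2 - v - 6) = (v + 1)/(v + 2)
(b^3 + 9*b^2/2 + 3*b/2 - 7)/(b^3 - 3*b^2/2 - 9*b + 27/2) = (2*b^3 + 9*b^2 + 3*b - 14)/(2*b^3 - 3*b^2 - 18*b + 27)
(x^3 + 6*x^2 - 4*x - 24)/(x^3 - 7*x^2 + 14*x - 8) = (x^2 + 8*x + 12)/(x^2 - 5*x + 4)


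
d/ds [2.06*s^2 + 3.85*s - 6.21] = 4.12*s + 3.85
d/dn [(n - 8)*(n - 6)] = 2*n - 14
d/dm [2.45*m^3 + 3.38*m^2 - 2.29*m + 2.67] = 7.35*m^2 + 6.76*m - 2.29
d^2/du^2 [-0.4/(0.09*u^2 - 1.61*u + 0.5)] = (0.00648*u^2 - 0.11592*u - 0.4*(0.18*u - 1.61)*(0.36*u - 3.22) + 0.036)/(0.09*u^2 - 1.61*u + 0.5)^3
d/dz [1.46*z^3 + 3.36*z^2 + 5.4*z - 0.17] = 4.38*z^2 + 6.72*z + 5.4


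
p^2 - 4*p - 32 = (p - 8)*(p + 4)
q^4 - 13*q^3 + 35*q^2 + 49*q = q*(q - 7)^2*(q + 1)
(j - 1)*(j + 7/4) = j^2 + 3*j/4 - 7/4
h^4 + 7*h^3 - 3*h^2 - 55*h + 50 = (h - 2)*(h - 1)*(h + 5)^2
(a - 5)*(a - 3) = a^2 - 8*a + 15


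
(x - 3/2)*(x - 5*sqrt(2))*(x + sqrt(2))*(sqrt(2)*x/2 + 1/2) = sqrt(2)*x^4/2 - 7*x^3/2 - 3*sqrt(2)*x^3/4 - 7*sqrt(2)*x^2 + 21*x^2/4 - 5*x + 21*sqrt(2)*x/2 + 15/2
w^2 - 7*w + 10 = (w - 5)*(w - 2)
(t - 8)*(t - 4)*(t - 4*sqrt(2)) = t^3 - 12*t^2 - 4*sqrt(2)*t^2 + 32*t + 48*sqrt(2)*t - 128*sqrt(2)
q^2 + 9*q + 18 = (q + 3)*(q + 6)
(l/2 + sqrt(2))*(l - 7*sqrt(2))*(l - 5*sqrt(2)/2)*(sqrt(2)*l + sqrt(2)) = sqrt(2)*l^4/2 - 15*l^3/2 + sqrt(2)*l^3/2 - 15*l^2/2 - 3*sqrt(2)*l^2/2 - 3*sqrt(2)*l/2 + 70*l + 70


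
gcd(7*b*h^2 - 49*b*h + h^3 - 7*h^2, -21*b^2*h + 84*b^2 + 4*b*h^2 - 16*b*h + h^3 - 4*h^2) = 7*b + h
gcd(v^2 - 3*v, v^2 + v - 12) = v - 3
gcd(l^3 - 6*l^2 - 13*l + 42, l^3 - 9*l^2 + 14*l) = l^2 - 9*l + 14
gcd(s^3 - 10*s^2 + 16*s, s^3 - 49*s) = s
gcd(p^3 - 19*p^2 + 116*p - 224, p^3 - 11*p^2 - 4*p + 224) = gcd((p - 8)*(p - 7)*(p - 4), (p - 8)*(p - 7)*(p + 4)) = p^2 - 15*p + 56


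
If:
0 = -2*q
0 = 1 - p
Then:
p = 1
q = 0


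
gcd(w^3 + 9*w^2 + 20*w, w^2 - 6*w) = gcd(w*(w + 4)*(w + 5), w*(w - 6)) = w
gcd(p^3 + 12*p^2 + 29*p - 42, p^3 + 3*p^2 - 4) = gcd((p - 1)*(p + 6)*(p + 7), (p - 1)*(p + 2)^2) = p - 1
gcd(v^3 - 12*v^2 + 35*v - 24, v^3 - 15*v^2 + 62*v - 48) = v^2 - 9*v + 8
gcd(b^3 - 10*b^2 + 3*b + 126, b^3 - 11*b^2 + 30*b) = b - 6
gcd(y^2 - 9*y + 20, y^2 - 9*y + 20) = y^2 - 9*y + 20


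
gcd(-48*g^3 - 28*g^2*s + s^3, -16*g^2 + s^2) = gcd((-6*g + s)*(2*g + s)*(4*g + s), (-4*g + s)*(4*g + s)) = 4*g + s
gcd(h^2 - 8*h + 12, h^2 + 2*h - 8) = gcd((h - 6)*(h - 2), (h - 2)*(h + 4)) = h - 2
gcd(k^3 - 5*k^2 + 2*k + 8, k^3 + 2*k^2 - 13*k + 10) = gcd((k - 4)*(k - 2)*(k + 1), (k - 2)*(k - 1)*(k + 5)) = k - 2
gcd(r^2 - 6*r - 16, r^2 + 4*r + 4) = r + 2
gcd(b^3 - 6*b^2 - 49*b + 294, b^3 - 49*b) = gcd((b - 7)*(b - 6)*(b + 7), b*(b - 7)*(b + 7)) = b^2 - 49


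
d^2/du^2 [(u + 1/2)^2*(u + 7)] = 6*u + 16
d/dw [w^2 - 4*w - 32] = 2*w - 4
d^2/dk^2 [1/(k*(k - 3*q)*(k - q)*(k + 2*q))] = 2*(10*k^6 - 30*k^5*q - 21*k^4*q^2 + 92*k^3*q^3 + 39*k^2*q^4 - 90*k*q^5 + 36*q^6)/(k^3*(k^9 - 6*k^8*q - 3*k^7*q^2 + 70*k^6*q^3 - 57*k^5*q^4 - 258*k^4*q^5 + 343*k^3*q^6 + 234*k^2*q^7 - 540*k*q^8 + 216*q^9))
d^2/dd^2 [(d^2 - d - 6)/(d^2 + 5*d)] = 12*(-d^3 - 3*d^2 - 15*d - 25)/(d^3*(d^3 + 15*d^2 + 75*d + 125))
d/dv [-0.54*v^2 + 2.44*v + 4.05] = 2.44 - 1.08*v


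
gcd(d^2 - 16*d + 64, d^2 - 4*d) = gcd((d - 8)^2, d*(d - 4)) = 1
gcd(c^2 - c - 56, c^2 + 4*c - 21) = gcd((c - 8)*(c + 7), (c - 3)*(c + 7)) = c + 7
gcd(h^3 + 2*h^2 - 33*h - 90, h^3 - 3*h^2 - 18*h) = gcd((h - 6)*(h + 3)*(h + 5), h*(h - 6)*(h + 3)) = h^2 - 3*h - 18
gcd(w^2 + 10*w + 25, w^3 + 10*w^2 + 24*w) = 1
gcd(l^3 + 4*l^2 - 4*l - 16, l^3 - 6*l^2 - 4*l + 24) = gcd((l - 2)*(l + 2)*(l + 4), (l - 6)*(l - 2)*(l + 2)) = l^2 - 4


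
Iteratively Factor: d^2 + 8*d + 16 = (d + 4)*(d + 4)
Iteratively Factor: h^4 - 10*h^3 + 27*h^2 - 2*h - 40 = (h - 2)*(h^3 - 8*h^2 + 11*h + 20) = (h - 4)*(h - 2)*(h^2 - 4*h - 5) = (h - 4)*(h - 2)*(h + 1)*(h - 5)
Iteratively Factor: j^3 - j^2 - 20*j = (j - 5)*(j^2 + 4*j) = j*(j - 5)*(j + 4)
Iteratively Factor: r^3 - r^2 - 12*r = (r + 3)*(r^2 - 4*r) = (r - 4)*(r + 3)*(r)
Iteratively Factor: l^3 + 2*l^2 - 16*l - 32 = (l - 4)*(l^2 + 6*l + 8) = (l - 4)*(l + 2)*(l + 4)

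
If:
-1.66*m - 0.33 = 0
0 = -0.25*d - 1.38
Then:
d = -5.52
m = -0.20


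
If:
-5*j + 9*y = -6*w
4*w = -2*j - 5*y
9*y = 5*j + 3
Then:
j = 3/43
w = -1/2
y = 16/43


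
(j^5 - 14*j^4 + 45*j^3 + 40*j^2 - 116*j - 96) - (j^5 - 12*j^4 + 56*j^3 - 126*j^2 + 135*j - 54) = -2*j^4 - 11*j^3 + 166*j^2 - 251*j - 42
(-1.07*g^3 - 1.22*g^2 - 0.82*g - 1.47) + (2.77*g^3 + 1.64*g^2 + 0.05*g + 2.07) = 1.7*g^3 + 0.42*g^2 - 0.77*g + 0.6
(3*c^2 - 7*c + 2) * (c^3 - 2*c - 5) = 3*c^5 - 7*c^4 - 4*c^3 - c^2 + 31*c - 10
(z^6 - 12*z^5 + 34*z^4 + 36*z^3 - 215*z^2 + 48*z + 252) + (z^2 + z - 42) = z^6 - 12*z^5 + 34*z^4 + 36*z^3 - 214*z^2 + 49*z + 210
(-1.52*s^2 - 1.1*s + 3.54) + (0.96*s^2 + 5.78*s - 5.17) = -0.56*s^2 + 4.68*s - 1.63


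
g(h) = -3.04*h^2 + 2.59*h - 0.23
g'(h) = 2.59 - 6.08*h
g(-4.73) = -80.49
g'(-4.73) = 31.35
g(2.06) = -7.80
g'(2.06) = -9.93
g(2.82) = -17.10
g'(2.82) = -14.56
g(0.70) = 0.09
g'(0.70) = -1.67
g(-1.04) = -6.21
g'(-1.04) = 8.91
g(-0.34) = -1.46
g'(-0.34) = 4.66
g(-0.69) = -3.46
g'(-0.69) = 6.79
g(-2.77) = -30.73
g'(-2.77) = 19.43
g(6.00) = -94.13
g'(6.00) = -33.89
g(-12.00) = -469.07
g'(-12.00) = 75.55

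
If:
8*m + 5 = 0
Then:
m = -5/8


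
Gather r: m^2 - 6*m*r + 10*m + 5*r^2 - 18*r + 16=m^2 + 10*m + 5*r^2 + r*(-6*m - 18) + 16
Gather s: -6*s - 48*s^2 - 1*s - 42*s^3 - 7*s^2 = -42*s^3 - 55*s^2 - 7*s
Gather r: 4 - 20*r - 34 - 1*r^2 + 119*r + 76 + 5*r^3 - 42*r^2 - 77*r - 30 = 5*r^3 - 43*r^2 + 22*r + 16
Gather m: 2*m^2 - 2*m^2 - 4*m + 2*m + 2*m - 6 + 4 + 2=0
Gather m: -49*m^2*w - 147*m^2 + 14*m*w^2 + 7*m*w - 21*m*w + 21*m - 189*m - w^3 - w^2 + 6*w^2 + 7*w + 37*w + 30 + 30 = m^2*(-49*w - 147) + m*(14*w^2 - 14*w - 168) - w^3 + 5*w^2 + 44*w + 60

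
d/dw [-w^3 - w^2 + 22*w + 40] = -3*w^2 - 2*w + 22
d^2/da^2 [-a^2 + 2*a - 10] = -2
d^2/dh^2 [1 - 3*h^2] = -6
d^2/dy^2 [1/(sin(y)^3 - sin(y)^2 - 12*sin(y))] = (-9*sin(y)^3 + 11*sin(y)^2 + 32*sin(y) - 52 - 210/sin(y) + 72/sin(y)^2 + 288/sin(y)^3)/((sin(y) - 4)^3*(sin(y) + 3)^3)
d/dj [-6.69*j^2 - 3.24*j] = -13.38*j - 3.24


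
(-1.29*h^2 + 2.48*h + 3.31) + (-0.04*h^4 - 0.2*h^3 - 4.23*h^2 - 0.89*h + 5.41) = -0.04*h^4 - 0.2*h^3 - 5.52*h^2 + 1.59*h + 8.72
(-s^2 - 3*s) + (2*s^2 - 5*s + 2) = s^2 - 8*s + 2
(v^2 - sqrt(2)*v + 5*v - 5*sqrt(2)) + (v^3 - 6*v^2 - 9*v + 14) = v^3 - 5*v^2 - 4*v - sqrt(2)*v - 5*sqrt(2) + 14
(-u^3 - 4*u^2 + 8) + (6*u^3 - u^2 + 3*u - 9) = 5*u^3 - 5*u^2 + 3*u - 1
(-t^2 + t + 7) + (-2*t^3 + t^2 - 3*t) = -2*t^3 - 2*t + 7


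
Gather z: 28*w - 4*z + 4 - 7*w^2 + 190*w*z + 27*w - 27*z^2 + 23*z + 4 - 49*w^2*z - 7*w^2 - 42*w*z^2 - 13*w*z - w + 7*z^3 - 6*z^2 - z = -14*w^2 + 54*w + 7*z^3 + z^2*(-42*w - 33) + z*(-49*w^2 + 177*w + 18) + 8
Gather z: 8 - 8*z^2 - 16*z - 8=-8*z^2 - 16*z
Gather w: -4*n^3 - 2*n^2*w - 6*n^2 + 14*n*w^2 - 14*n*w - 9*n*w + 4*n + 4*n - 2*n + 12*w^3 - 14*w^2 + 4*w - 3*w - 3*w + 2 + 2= -4*n^3 - 6*n^2 + 6*n + 12*w^3 + w^2*(14*n - 14) + w*(-2*n^2 - 23*n - 2) + 4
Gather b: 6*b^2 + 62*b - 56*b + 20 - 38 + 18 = 6*b^2 + 6*b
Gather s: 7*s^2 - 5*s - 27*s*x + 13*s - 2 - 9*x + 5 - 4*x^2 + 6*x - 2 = 7*s^2 + s*(8 - 27*x) - 4*x^2 - 3*x + 1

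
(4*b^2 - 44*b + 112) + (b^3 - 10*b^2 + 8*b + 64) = b^3 - 6*b^2 - 36*b + 176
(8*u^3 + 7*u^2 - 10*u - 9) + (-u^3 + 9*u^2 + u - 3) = 7*u^3 + 16*u^2 - 9*u - 12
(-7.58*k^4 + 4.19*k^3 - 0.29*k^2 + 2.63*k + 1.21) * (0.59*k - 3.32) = -4.4722*k^5 + 27.6377*k^4 - 14.0819*k^3 + 2.5145*k^2 - 8.0177*k - 4.0172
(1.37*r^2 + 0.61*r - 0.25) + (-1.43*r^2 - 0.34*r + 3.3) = -0.0599999999999998*r^2 + 0.27*r + 3.05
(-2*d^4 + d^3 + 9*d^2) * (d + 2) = -2*d^5 - 3*d^4 + 11*d^3 + 18*d^2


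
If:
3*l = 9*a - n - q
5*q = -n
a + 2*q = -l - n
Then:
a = 5*q/12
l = 31*q/12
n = -5*q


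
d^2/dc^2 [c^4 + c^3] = 6*c*(2*c + 1)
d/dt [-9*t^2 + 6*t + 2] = 6 - 18*t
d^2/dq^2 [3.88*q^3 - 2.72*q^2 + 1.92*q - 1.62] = 23.28*q - 5.44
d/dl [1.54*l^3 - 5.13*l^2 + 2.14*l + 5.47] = 4.62*l^2 - 10.26*l + 2.14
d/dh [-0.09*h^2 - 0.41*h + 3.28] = -0.18*h - 0.41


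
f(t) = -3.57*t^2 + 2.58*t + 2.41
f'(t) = 2.58 - 7.14*t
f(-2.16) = -19.82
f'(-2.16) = 18.00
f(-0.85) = -2.36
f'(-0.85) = 8.65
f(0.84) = 2.06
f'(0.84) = -3.42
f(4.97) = -72.95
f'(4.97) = -32.91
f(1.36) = -0.68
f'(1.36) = -7.13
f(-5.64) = -125.70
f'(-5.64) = 42.85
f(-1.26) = -6.51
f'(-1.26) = 11.58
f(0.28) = 2.85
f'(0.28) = 0.58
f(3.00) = -21.98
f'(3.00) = -18.84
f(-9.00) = -309.98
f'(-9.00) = 66.84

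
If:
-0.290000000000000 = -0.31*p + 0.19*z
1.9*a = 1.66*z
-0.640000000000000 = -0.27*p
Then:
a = 2.05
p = 2.37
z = 2.34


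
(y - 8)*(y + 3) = y^2 - 5*y - 24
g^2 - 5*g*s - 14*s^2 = (g - 7*s)*(g + 2*s)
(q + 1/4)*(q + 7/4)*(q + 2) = q^3 + 4*q^2 + 71*q/16 + 7/8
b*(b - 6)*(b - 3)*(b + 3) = b^4 - 6*b^3 - 9*b^2 + 54*b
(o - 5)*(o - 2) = o^2 - 7*o + 10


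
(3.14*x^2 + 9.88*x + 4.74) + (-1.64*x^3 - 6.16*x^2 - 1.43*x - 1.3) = -1.64*x^3 - 3.02*x^2 + 8.45*x + 3.44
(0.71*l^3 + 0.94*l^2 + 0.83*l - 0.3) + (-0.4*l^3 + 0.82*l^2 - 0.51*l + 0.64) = 0.31*l^3 + 1.76*l^2 + 0.32*l + 0.34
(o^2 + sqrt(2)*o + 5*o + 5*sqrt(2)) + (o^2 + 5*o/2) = 2*o^2 + sqrt(2)*o + 15*o/2 + 5*sqrt(2)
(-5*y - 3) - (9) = -5*y - 12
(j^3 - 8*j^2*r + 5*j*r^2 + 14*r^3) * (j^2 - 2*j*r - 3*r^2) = j^5 - 10*j^4*r + 18*j^3*r^2 + 28*j^2*r^3 - 43*j*r^4 - 42*r^5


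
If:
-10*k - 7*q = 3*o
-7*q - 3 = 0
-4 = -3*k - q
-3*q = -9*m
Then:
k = 31/21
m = -1/7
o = -247/63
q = -3/7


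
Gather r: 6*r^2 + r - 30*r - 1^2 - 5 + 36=6*r^2 - 29*r + 30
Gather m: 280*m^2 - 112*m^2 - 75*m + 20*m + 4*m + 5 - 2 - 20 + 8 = 168*m^2 - 51*m - 9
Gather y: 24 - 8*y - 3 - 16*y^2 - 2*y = -16*y^2 - 10*y + 21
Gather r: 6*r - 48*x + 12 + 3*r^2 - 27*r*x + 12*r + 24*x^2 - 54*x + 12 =3*r^2 + r*(18 - 27*x) + 24*x^2 - 102*x + 24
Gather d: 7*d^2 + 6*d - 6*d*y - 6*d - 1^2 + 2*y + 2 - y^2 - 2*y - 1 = 7*d^2 - 6*d*y - y^2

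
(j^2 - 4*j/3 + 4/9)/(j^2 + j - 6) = (j^2 - 4*j/3 + 4/9)/(j^2 + j - 6)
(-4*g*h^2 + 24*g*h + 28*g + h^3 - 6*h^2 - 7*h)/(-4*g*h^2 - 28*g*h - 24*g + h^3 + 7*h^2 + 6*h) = (h - 7)/(h + 6)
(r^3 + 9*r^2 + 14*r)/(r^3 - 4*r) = (r + 7)/(r - 2)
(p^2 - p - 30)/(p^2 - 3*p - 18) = (p + 5)/(p + 3)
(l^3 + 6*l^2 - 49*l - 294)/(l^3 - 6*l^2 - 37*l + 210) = (l + 7)/(l - 5)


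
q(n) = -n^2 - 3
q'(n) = -2*n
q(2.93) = -11.58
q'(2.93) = -5.86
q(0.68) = -3.46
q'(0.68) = -1.36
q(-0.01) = -3.00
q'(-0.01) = 0.02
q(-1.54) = -5.37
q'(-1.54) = 3.08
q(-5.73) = -35.83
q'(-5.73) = 11.46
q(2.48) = -9.15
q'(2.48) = -4.96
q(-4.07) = -19.56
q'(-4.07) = 8.14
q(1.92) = -6.69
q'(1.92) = -3.84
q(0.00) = -3.00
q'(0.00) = 0.00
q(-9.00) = -84.00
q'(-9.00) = 18.00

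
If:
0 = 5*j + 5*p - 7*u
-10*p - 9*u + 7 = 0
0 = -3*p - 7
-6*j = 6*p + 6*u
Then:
No Solution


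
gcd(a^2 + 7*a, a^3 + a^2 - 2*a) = a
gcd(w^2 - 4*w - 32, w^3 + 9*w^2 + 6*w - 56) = w + 4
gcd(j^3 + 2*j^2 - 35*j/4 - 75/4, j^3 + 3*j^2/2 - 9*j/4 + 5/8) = j + 5/2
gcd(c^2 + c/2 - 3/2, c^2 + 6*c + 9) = 1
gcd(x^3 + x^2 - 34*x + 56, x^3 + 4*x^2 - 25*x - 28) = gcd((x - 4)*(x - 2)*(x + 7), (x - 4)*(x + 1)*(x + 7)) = x^2 + 3*x - 28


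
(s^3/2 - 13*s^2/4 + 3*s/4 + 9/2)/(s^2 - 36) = (2*s^2 - s - 3)/(4*(s + 6))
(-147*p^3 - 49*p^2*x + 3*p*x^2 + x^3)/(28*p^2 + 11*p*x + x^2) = (-21*p^2 - 4*p*x + x^2)/(4*p + x)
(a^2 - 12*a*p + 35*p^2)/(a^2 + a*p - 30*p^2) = (a - 7*p)/(a + 6*p)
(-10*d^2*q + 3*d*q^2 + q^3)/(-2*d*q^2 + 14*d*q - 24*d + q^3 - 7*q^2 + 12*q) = q*(5*d + q)/(q^2 - 7*q + 12)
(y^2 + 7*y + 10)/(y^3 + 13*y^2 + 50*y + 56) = (y + 5)/(y^2 + 11*y + 28)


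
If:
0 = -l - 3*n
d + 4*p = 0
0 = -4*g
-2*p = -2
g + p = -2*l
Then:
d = -4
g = 0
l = -1/2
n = 1/6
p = 1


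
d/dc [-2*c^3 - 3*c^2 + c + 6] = -6*c^2 - 6*c + 1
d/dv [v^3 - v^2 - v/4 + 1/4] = 3*v^2 - 2*v - 1/4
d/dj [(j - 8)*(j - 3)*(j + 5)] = 3*j^2 - 12*j - 31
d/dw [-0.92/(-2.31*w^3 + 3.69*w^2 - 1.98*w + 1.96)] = (-6.3756*w^2 + 6.7896*w - 1.8216)/(2.31*w^3 - 3.69*w^2 + 1.98*w - 1.96)^2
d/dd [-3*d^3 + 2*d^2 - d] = -9*d^2 + 4*d - 1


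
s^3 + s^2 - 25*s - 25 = (s - 5)*(s + 1)*(s + 5)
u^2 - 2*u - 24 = (u - 6)*(u + 4)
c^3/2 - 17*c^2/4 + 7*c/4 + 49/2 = (c/2 + 1)*(c - 7)*(c - 7/2)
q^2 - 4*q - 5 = (q - 5)*(q + 1)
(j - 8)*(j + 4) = j^2 - 4*j - 32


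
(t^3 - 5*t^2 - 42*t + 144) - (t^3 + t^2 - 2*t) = -6*t^2 - 40*t + 144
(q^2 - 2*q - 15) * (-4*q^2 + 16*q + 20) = -4*q^4 + 24*q^3 + 48*q^2 - 280*q - 300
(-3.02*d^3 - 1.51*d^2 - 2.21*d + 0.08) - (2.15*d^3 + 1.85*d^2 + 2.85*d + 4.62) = -5.17*d^3 - 3.36*d^2 - 5.06*d - 4.54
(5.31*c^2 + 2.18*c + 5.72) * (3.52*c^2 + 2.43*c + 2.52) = 18.6912*c^4 + 20.5769*c^3 + 38.813*c^2 + 19.3932*c + 14.4144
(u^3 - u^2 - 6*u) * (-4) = -4*u^3 + 4*u^2 + 24*u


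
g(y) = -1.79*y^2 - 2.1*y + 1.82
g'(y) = -3.58*y - 2.1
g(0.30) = 1.03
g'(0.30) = -3.17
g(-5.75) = -45.29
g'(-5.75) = 18.48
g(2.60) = -15.74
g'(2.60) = -11.41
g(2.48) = -14.40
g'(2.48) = -10.98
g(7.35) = -110.32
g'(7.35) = -28.41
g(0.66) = -0.35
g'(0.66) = -4.46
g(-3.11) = -8.96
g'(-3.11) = 9.03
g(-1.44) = 1.13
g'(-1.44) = 3.06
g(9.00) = -162.07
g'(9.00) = -34.32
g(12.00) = -281.14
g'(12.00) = -45.06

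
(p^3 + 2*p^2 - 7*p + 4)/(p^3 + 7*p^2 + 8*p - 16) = (p - 1)/(p + 4)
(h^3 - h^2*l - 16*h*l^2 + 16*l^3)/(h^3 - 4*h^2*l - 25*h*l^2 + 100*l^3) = (h^2 + 3*h*l - 4*l^2)/(h^2 - 25*l^2)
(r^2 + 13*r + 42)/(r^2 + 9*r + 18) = (r + 7)/(r + 3)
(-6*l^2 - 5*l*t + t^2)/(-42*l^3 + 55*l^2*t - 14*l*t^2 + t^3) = (l + t)/(7*l^2 - 8*l*t + t^2)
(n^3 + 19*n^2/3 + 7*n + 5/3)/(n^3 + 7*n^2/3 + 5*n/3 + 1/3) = (n + 5)/(n + 1)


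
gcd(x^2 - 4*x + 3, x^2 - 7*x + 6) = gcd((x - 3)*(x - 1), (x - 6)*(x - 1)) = x - 1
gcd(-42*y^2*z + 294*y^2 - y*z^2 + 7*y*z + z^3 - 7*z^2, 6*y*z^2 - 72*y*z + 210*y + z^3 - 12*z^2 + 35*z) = 6*y*z - 42*y + z^2 - 7*z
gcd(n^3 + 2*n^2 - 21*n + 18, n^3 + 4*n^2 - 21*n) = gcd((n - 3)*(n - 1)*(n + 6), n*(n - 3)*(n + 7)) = n - 3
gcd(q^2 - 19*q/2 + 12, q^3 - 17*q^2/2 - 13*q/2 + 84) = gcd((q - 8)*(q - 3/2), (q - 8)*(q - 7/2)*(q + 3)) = q - 8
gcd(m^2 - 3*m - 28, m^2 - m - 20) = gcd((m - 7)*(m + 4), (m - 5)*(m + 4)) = m + 4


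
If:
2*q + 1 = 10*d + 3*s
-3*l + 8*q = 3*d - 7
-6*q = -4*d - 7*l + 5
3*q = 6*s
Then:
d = 42/751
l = -55/751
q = -662/751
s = -331/751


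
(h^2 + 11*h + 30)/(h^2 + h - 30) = (h + 5)/(h - 5)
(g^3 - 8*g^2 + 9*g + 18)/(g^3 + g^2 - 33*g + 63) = (g^2 - 5*g - 6)/(g^2 + 4*g - 21)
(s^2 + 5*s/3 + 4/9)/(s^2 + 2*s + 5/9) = (3*s + 4)/(3*s + 5)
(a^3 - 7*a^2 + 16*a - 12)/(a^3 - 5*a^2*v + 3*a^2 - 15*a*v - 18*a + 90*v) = (-a^2 + 4*a - 4)/(-a^2 + 5*a*v - 6*a + 30*v)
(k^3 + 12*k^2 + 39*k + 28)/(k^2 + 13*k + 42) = (k^2 + 5*k + 4)/(k + 6)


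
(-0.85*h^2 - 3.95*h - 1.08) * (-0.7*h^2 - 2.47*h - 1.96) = 0.595*h^4 + 4.8645*h^3 + 12.1785*h^2 + 10.4096*h + 2.1168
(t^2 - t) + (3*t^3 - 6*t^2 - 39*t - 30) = 3*t^3 - 5*t^2 - 40*t - 30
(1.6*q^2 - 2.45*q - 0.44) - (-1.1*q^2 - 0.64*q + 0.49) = 2.7*q^2 - 1.81*q - 0.93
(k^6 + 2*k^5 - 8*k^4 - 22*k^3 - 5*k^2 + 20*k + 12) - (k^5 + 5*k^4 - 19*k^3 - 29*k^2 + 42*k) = k^6 + k^5 - 13*k^4 - 3*k^3 + 24*k^2 - 22*k + 12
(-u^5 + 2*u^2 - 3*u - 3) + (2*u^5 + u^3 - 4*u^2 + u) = u^5 + u^3 - 2*u^2 - 2*u - 3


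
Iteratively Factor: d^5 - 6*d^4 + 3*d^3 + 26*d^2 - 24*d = (d - 1)*(d^4 - 5*d^3 - 2*d^2 + 24*d) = (d - 4)*(d - 1)*(d^3 - d^2 - 6*d) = d*(d - 4)*(d - 1)*(d^2 - d - 6) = d*(d - 4)*(d - 1)*(d + 2)*(d - 3)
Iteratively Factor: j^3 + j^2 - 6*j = (j - 2)*(j^2 + 3*j) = j*(j - 2)*(j + 3)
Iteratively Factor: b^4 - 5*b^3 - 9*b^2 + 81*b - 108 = (b - 3)*(b^3 - 2*b^2 - 15*b + 36) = (b - 3)^2*(b^2 + b - 12) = (b - 3)^3*(b + 4)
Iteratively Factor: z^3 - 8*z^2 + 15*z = (z - 5)*(z^2 - 3*z) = (z - 5)*(z - 3)*(z)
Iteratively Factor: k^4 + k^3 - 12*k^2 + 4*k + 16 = (k - 2)*(k^3 + 3*k^2 - 6*k - 8) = (k - 2)*(k + 1)*(k^2 + 2*k - 8) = (k - 2)*(k + 1)*(k + 4)*(k - 2)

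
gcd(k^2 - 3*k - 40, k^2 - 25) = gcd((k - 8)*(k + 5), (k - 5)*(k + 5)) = k + 5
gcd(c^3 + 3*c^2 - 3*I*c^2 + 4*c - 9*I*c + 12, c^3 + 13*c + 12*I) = c^2 - 3*I*c + 4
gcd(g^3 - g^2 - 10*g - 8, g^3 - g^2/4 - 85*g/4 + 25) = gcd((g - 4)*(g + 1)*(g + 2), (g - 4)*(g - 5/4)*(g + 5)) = g - 4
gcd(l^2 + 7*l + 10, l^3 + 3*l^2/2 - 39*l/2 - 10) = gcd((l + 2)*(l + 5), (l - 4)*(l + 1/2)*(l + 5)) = l + 5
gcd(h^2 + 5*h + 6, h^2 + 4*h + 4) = h + 2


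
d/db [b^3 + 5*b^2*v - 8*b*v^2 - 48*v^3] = 3*b^2 + 10*b*v - 8*v^2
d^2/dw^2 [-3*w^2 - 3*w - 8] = -6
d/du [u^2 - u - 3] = 2*u - 1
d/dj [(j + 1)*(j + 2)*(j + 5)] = 3*j^2 + 16*j + 17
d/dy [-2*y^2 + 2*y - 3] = 2 - 4*y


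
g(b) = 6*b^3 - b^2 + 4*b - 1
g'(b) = 18*b^2 - 2*b + 4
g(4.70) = 618.65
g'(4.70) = 392.22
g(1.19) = 12.45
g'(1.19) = 27.11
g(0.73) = 3.72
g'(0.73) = 12.13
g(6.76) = 1833.84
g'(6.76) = 813.04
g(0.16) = -0.36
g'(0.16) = 4.14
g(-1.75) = -43.22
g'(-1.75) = 62.62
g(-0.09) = -1.37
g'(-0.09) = 4.33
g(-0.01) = -1.04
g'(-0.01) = 4.02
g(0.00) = -1.00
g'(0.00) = 4.00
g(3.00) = 164.00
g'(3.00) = 160.00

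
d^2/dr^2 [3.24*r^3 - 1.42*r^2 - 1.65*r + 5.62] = 19.44*r - 2.84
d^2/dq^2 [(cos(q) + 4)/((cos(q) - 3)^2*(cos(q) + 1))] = (-(1 - cos(2*q))^2 - 303*cos(q)/4 + 6*cos(2*q) - 41*cos(3*q)/4 + 52)/((cos(q) - 3)^4*(cos(q) + 1)^2)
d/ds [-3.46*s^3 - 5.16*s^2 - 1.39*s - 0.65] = -10.38*s^2 - 10.32*s - 1.39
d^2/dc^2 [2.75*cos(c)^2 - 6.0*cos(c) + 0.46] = 6.0*cos(c) - 5.5*cos(2*c)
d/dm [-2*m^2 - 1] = -4*m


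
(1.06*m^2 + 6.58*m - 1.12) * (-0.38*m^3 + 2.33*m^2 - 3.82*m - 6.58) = -0.4028*m^5 - 0.0305999999999997*m^4 + 11.7078*m^3 - 34.72*m^2 - 39.018*m + 7.3696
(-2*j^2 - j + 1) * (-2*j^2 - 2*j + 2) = 4*j^4 + 6*j^3 - 4*j^2 - 4*j + 2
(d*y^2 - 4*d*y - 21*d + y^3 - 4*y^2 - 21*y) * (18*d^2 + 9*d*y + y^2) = 18*d^3*y^2 - 72*d^3*y - 378*d^3 + 27*d^2*y^3 - 108*d^2*y^2 - 567*d^2*y + 10*d*y^4 - 40*d*y^3 - 210*d*y^2 + y^5 - 4*y^4 - 21*y^3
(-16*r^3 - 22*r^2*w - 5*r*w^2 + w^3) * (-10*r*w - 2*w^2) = 160*r^4*w + 252*r^3*w^2 + 94*r^2*w^3 - 2*w^5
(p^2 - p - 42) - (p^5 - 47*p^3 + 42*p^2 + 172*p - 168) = -p^5 + 47*p^3 - 41*p^2 - 173*p + 126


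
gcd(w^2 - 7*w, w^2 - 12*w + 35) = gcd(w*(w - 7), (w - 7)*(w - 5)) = w - 7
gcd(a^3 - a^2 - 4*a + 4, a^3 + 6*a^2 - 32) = a - 2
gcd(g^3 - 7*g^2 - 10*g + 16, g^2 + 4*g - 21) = 1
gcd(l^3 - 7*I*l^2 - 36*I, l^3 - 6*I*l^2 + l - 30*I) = l^2 - I*l + 6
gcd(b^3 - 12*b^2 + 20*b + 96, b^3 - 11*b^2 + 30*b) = b - 6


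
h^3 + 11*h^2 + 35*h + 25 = (h + 1)*(h + 5)^2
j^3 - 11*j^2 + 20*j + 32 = (j - 8)*(j - 4)*(j + 1)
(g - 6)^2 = g^2 - 12*g + 36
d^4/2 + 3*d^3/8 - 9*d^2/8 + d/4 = d*(d/2 + 1)*(d - 1)*(d - 1/4)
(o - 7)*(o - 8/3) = o^2 - 29*o/3 + 56/3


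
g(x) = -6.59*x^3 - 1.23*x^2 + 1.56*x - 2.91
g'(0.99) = -20.25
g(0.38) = -2.86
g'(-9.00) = -1577.67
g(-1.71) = 23.78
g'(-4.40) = -370.36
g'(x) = -19.77*x^2 - 2.46*x + 1.56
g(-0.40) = -3.31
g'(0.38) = -2.23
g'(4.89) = -483.21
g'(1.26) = -32.93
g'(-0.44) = -1.19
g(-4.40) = 527.78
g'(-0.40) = -0.62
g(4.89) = -795.26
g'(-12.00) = -2815.80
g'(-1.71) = -52.04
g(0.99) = -8.97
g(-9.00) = 4687.53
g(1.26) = -16.08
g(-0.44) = -3.27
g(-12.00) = 11188.77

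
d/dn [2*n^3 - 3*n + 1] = 6*n^2 - 3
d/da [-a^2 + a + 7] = 1 - 2*a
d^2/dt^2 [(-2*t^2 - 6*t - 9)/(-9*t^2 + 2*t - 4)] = 2*(522*t^3 + 1971*t^2 - 1134*t - 208)/(729*t^6 - 486*t^5 + 1080*t^4 - 440*t^3 + 480*t^2 - 96*t + 64)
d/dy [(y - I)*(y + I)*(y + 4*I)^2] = 4*y^3 + 24*I*y^2 - 30*y + 8*I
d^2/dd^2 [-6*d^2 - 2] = -12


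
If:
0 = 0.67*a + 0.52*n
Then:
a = -0.776119402985075*n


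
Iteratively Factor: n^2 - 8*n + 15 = (n - 3)*(n - 5)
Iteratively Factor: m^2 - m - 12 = (m - 4)*(m + 3)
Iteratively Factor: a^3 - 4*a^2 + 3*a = (a - 1)*(a^2 - 3*a) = (a - 3)*(a - 1)*(a)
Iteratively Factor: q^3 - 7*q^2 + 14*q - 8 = (q - 2)*(q^2 - 5*q + 4) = (q - 2)*(q - 1)*(q - 4)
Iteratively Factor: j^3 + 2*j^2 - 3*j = (j - 1)*(j^2 + 3*j) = (j - 1)*(j + 3)*(j)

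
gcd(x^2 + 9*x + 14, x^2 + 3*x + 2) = x + 2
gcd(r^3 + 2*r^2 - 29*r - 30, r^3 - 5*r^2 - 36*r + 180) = r^2 + r - 30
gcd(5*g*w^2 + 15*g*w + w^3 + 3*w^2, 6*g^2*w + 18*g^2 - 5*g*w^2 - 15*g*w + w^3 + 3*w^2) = w + 3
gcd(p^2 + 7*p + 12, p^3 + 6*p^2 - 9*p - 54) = p + 3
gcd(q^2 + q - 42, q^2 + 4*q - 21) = q + 7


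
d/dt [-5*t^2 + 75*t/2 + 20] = 75/2 - 10*t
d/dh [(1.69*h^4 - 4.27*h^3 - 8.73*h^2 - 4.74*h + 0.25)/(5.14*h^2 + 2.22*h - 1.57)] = (17.3732*h^5 - 10.6924*h^4 - 29.572*h^3 + 25.0947*h^2 + 24.8422*h + 6.8868)/(26.4196*h^4 + 22.8216*h^3 - 11.2112*h^2 - 6.9708*h + 2.4649)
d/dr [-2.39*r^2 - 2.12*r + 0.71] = -4.78*r - 2.12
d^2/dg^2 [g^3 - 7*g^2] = 6*g - 14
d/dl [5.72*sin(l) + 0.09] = 5.72*cos(l)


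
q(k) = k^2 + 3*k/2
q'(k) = 2*k + 3/2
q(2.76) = 11.76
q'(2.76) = 7.02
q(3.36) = 16.33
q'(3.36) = 8.22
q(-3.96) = 9.74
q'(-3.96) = -6.42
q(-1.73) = 0.40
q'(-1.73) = -1.96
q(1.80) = 5.94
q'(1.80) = 5.10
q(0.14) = 0.23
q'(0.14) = 1.78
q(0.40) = 0.76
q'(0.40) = 2.30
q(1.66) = 5.25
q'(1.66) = 4.82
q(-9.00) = 67.50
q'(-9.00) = -16.50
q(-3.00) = 4.50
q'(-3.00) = -4.50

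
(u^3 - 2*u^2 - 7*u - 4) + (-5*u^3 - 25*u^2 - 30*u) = -4*u^3 - 27*u^2 - 37*u - 4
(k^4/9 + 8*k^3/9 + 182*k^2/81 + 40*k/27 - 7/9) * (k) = k^5/9 + 8*k^4/9 + 182*k^3/81 + 40*k^2/27 - 7*k/9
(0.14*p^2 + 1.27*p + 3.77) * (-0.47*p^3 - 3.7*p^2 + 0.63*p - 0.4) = -0.0658*p^5 - 1.1149*p^4 - 6.3827*p^3 - 13.2049*p^2 + 1.8671*p - 1.508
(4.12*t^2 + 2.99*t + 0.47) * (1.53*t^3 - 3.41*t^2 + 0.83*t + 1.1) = 6.3036*t^5 - 9.4745*t^4 - 6.0572*t^3 + 5.411*t^2 + 3.6791*t + 0.517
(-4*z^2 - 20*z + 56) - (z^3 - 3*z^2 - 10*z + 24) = -z^3 - z^2 - 10*z + 32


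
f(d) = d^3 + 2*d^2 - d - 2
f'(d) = 3*d^2 + 4*d - 1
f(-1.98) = 0.06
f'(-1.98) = 2.84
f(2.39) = 20.69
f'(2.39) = 25.70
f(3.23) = 49.33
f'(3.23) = 43.22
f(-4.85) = -64.19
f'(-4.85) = 50.17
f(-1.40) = 0.58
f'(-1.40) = -0.72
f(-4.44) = -45.66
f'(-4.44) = 40.38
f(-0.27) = -1.60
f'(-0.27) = -1.86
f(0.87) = -0.70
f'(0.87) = 4.75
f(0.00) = -2.00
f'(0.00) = -1.00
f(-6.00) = -140.00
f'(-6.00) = 83.00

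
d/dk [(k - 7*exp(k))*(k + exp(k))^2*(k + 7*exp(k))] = (k + exp(k))*((k - 7*exp(k))*(k + exp(k))*(7*exp(k) + 1) + 2*(k - 7*exp(k))*(k + 7*exp(k))*(exp(k) + 1) - (k + exp(k))*(k + 7*exp(k))*(7*exp(k) - 1))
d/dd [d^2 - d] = 2*d - 1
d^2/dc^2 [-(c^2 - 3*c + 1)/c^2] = 6*(c - 1)/c^4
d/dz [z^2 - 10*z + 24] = 2*z - 10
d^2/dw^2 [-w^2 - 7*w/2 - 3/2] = -2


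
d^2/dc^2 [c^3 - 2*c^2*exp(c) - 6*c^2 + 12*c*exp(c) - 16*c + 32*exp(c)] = -2*c^2*exp(c) + 4*c*exp(c) + 6*c + 52*exp(c) - 12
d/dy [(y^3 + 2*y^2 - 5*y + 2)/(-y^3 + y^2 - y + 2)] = (3*y^4 - 12*y^3 + 15*y^2 + 4*y - 8)/(y^6 - 2*y^5 + 3*y^4 - 6*y^3 + 5*y^2 - 4*y + 4)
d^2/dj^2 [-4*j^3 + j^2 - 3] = 2 - 24*j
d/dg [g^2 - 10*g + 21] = 2*g - 10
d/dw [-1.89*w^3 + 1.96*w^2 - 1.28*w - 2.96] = -5.67*w^2 + 3.92*w - 1.28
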